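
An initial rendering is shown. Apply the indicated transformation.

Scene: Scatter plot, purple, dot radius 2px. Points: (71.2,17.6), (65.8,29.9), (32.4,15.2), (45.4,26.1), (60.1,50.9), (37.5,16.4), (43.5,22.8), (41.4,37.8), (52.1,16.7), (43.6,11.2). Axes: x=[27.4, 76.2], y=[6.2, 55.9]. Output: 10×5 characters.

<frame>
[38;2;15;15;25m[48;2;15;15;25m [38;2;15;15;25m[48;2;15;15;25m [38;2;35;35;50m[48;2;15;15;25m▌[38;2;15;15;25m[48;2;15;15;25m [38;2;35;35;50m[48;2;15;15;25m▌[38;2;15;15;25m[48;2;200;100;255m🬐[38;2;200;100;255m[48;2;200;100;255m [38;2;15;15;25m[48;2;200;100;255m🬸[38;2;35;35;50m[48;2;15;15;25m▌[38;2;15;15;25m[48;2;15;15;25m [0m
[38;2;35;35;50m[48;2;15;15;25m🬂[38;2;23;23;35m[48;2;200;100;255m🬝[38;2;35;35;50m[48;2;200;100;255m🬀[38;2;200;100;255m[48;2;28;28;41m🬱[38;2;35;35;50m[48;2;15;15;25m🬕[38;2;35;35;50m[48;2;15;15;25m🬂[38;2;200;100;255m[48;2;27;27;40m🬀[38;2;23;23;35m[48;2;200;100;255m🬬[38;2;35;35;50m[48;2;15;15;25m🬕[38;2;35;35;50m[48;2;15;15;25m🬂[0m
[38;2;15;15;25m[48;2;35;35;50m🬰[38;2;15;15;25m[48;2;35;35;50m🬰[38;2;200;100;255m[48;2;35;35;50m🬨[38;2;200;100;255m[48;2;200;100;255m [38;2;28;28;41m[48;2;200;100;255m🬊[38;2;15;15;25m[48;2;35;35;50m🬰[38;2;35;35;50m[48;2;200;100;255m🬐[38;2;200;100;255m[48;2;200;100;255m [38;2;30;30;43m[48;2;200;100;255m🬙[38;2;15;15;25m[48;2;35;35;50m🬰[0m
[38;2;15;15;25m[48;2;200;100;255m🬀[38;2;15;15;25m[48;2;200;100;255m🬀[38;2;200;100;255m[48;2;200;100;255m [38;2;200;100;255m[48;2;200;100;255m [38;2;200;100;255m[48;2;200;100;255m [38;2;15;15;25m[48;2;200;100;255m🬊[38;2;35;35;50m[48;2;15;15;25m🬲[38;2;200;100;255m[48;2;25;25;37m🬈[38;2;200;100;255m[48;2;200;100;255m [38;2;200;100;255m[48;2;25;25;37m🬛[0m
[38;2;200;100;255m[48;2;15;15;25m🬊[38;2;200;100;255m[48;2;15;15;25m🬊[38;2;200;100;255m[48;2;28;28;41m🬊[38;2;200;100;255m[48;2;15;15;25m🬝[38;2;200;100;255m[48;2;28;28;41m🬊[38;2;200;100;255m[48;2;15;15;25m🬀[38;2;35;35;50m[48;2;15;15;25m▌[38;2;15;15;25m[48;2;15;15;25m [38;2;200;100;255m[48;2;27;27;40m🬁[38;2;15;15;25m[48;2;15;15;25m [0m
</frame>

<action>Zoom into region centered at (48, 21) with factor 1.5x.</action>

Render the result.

<frame>
[38;2;15;15;25m[48;2;15;15;25m [38;2;15;15;25m[48;2;200;100;255m🬺[38;2;200;100;255m[48;2;35;35;50m🬬[38;2;200;100;255m[48;2;15;15;25m🬥[38;2;35;35;50m[48;2;15;15;25m▌[38;2;15;15;25m[48;2;15;15;25m [38;2;35;35;50m[48;2;15;15;25m▌[38;2;15;15;25m[48;2;15;15;25m [38;2;35;35;50m[48;2;15;15;25m▌[38;2;15;15;25m[48;2;200;100;255m🬆[0m
[38;2;35;35;50m[48;2;15;15;25m🬂[38;2;35;35;50m[48;2;15;15;25m🬂[38;2;35;35;50m[48;2;200;100;255m🬕[38;2;200;100;255m[48;2;200;100;255m [38;2;200;100;255m[48;2;25;25;37m🬛[38;2;35;35;50m[48;2;15;15;25m🬂[38;2;35;35;50m[48;2;15;15;25m🬕[38;2;35;35;50m[48;2;15;15;25m🬂[38;2;200;100;255m[48;2;27;27;40m🬁[38;2;200;100;255m[48;2;15;15;25m🬬[0m
[38;2;21;21;33m[48;2;200;100;255m🬊[38;2;15;15;25m[48;2;200;100;255m🬀[38;2;200;100;255m[48;2;200;100;255m [38;2;200;100;255m[48;2;15;15;25m🬝[38;2;200;100;255m[48;2;30;30;43m🬟[38;2;15;15;25m[48;2;200;100;255m🬀[38;2;28;28;41m[48;2;200;100;255m🬊[38;2;15;15;25m[48;2;35;35;50m🬰[38;2;35;35;50m[48;2;15;15;25m🬛[38;2;15;15;25m[48;2;35;35;50m🬰[0m
[38;2;200;100;255m[48;2;35;35;50m🬝[38;2;200;100;255m[48;2;28;28;41m🬊[38;2;200;100;255m[48;2;25;25;37m🬶[38;2;200;100;255m[48;2;15;15;25m🬺[38;2;27;27;40m[48;2;200;100;255m🬬[38;2;200;100;255m[48;2;28;28;41m🬊[38;2;200;100;255m[48;2;27;27;40m🬀[38;2;15;15;25m[48;2;35;35;50m🬎[38;2;35;35;50m[48;2;15;15;25m🬲[38;2;15;15;25m[48;2;35;35;50m🬎[0m
[38;2;15;15;25m[48;2;15;15;25m [38;2;15;15;25m[48;2;15;15;25m [38;2;200;100;255m[48;2;27;27;40m🬁[38;2;200;100;255m[48;2;15;15;25m🬆[38;2;35;35;50m[48;2;15;15;25m▌[38;2;15;15;25m[48;2;15;15;25m [38;2;35;35;50m[48;2;15;15;25m▌[38;2;15;15;25m[48;2;15;15;25m [38;2;35;35;50m[48;2;15;15;25m▌[38;2;15;15;25m[48;2;15;15;25m [0m
</frame>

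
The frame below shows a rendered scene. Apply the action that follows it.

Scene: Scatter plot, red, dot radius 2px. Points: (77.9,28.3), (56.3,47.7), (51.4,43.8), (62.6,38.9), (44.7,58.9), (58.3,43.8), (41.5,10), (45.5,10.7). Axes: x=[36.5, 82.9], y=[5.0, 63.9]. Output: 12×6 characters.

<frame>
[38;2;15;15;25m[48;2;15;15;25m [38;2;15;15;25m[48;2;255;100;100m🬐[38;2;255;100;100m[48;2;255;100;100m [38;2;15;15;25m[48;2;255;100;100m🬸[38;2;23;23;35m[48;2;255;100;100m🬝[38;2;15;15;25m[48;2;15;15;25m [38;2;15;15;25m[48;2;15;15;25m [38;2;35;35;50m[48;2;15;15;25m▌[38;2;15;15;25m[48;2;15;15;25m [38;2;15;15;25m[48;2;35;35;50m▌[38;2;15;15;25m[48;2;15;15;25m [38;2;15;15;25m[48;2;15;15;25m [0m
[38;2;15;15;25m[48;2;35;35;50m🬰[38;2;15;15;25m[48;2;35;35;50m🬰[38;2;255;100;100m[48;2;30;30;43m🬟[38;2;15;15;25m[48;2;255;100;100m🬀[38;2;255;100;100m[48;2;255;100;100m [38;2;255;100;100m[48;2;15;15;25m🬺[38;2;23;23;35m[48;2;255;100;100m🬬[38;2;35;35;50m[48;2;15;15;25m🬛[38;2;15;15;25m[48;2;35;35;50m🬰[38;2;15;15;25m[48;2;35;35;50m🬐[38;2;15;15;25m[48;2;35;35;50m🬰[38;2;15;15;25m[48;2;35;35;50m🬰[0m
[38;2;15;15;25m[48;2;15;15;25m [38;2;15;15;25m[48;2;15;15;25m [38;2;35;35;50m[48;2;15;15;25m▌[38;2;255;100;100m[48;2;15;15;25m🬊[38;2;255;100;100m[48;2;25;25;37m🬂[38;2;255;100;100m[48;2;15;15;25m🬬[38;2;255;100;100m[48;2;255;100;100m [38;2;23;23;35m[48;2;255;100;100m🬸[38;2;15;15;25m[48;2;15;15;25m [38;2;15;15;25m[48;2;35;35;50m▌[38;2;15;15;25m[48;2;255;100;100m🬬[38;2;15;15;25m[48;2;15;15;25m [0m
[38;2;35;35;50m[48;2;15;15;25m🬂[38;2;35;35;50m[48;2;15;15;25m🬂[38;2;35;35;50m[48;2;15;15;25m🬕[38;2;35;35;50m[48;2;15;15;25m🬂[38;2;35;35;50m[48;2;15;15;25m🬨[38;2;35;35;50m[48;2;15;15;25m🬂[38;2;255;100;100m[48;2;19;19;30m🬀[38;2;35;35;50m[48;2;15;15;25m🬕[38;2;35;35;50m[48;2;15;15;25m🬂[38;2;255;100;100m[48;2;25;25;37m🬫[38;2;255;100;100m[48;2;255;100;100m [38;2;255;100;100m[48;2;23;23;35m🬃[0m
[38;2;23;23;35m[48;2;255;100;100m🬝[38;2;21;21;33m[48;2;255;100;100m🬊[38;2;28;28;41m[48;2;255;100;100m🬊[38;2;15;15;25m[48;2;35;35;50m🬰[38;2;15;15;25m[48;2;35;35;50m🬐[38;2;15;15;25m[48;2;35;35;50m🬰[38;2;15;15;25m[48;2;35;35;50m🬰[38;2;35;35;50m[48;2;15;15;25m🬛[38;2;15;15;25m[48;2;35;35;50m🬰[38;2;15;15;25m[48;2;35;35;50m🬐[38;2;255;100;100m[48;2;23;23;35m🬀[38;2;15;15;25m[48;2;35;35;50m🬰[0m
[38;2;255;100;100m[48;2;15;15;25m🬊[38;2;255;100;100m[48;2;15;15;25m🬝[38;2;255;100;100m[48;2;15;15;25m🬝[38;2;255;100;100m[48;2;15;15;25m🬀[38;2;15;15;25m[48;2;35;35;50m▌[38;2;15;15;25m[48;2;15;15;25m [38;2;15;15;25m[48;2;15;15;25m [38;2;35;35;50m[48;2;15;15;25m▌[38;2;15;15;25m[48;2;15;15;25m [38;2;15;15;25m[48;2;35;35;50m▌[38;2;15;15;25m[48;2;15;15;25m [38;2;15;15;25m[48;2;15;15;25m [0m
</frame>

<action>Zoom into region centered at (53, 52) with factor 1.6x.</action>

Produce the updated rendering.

<frame>
[38;2;15;15;25m[48;2;15;15;25m [38;2;15;15;25m[48;2;15;15;25m [38;2;35;35;50m[48;2;15;15;25m▌[38;2;15;15;25m[48;2;15;15;25m [38;2;15;15;25m[48;2;35;35;50m▌[38;2;15;15;25m[48;2;15;15;25m [38;2;15;15;25m[48;2;15;15;25m [38;2;35;35;50m[48;2;15;15;25m▌[38;2;15;15;25m[48;2;15;15;25m [38;2;15;15;25m[48;2;35;35;50m▌[38;2;15;15;25m[48;2;15;15;25m [38;2;15;15;25m[48;2;15;15;25m [0m
[38;2;15;15;25m[48;2;35;35;50m🬰[38;2;21;21;33m[48;2;255;100;100m🬆[38;2;255;100;100m[48;2;15;15;25m🬺[38;2;23;23;35m[48;2;255;100;100m🬬[38;2;15;15;25m[48;2;35;35;50m🬐[38;2;15;15;25m[48;2;35;35;50m🬰[38;2;15;15;25m[48;2;35;35;50m🬰[38;2;35;35;50m[48;2;15;15;25m🬛[38;2;15;15;25m[48;2;35;35;50m🬰[38;2;15;15;25m[48;2;35;35;50m🬐[38;2;15;15;25m[48;2;35;35;50m🬰[38;2;15;15;25m[48;2;35;35;50m🬰[0m
[38;2;15;15;25m[48;2;15;15;25m [38;2;15;15;25m[48;2;255;100;100m🬺[38;2;255;100;100m[48;2;21;21;33m🬆[38;2;15;15;25m[48;2;15;15;25m [38;2;15;15;25m[48;2;35;35;50m▌[38;2;15;15;25m[48;2;15;15;25m [38;2;15;15;25m[48;2;15;15;25m [38;2;23;23;35m[48;2;255;100;100m🬬[38;2;15;15;25m[48;2;15;15;25m [38;2;15;15;25m[48;2;35;35;50m▌[38;2;15;15;25m[48;2;15;15;25m [38;2;15;15;25m[48;2;15;15;25m [0m
[38;2;35;35;50m[48;2;15;15;25m🬂[38;2;35;35;50m[48;2;15;15;25m🬂[38;2;35;35;50m[48;2;15;15;25m🬕[38;2;35;35;50m[48;2;15;15;25m🬂[38;2;27;27;40m[48;2;255;100;100m🬝[38;2;255;100;100m[48;2;28;28;41m🬱[38;2;255;100;100m[48;2;25;25;37m🬫[38;2;255;100;100m[48;2;255;100;100m [38;2;255;100;100m[48;2;25;25;37m🬓[38;2;35;35;50m[48;2;15;15;25m🬨[38;2;35;35;50m[48;2;15;15;25m🬂[38;2;35;35;50m[48;2;15;15;25m🬂[0m
[38;2;15;15;25m[48;2;35;35;50m🬰[38;2;15;15;25m[48;2;35;35;50m🬰[38;2;35;35;50m[48;2;15;15;25m🬛[38;2;15;15;25m[48;2;35;35;50m🬰[38;2;255;100;100m[48;2;28;28;41m🬊[38;2;255;100;100m[48;2;15;15;25m🬝[38;2;255;100;100m[48;2;25;25;37m🬂[38;2;255;100;100m[48;2;35;35;50m🬬[38;2;255;100;100m[48;2;25;25;37m🬥[38;2;15;15;25m[48;2;255;100;100m🬀[38;2;21;21;33m[48;2;255;100;100m🬊[38;2;15;15;25m[48;2;35;35;50m🬰[0m
[38;2;15;15;25m[48;2;15;15;25m [38;2;15;15;25m[48;2;15;15;25m [38;2;35;35;50m[48;2;15;15;25m▌[38;2;15;15;25m[48;2;15;15;25m [38;2;15;15;25m[48;2;35;35;50m▌[38;2;15;15;25m[48;2;15;15;25m [38;2;15;15;25m[48;2;15;15;25m [38;2;35;35;50m[48;2;15;15;25m▌[38;2;15;15;25m[48;2;15;15;25m [38;2;255;100;100m[48;2;21;21;33m🬊[38;2;255;100;100m[48;2;15;15;25m🬀[38;2;15;15;25m[48;2;15;15;25m [0m
</frame>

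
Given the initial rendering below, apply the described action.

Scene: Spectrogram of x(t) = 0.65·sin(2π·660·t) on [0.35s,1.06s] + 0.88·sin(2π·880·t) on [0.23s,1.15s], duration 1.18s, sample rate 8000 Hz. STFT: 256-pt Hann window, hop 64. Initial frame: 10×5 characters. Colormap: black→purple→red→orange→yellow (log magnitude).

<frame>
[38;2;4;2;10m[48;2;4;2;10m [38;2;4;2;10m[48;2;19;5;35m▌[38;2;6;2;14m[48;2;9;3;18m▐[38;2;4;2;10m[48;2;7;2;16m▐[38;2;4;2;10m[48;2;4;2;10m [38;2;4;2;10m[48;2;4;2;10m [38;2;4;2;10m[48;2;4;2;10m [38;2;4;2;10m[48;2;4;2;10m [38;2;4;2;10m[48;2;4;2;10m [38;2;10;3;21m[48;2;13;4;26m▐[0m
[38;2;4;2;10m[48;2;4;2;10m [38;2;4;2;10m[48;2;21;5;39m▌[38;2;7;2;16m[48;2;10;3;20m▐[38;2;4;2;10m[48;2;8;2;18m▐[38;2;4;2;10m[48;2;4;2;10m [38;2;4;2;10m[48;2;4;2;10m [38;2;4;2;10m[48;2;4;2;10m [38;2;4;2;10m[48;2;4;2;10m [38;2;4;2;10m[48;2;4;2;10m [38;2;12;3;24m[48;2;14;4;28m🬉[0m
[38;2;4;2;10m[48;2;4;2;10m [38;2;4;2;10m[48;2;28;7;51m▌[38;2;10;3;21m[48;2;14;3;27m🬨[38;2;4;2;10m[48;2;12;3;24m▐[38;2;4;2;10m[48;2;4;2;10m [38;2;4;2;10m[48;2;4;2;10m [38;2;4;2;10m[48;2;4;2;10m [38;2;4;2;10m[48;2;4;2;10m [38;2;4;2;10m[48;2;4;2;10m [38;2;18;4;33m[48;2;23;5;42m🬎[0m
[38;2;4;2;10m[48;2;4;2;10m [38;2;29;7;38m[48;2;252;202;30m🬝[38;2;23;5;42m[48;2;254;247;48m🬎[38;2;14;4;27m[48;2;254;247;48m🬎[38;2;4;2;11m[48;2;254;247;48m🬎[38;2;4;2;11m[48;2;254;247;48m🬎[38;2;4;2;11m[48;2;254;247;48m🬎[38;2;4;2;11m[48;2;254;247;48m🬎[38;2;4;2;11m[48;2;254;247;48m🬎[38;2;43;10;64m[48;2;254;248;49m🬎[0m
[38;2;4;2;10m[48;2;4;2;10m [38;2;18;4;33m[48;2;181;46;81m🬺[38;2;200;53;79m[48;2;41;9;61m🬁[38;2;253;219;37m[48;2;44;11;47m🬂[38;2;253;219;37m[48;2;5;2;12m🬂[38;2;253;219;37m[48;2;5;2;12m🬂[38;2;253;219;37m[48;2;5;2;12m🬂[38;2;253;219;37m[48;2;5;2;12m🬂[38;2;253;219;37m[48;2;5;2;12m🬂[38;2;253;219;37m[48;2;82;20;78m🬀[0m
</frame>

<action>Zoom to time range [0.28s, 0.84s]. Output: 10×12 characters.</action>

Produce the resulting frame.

<frame>
[38;2;4;2;10m[48;2;4;2;10m [38;2;7;2;16m[48;2;4;2;10m▌[38;2;4;2;10m[48;2;4;2;10m [38;2;4;2;10m[48;2;4;2;10m [38;2;4;2;10m[48;2;4;2;10m [38;2;4;2;10m[48;2;4;2;10m [38;2;4;2;10m[48;2;4;2;10m [38;2;4;2;10m[48;2;4;2;10m [38;2;4;2;10m[48;2;4;2;10m [38;2;4;2;10m[48;2;4;2;10m [0m
[38;2;4;2;10m[48;2;4;2;10m [38;2;4;2;10m[48;2;7;2;16m▐[38;2;4;2;10m[48;2;4;2;10m [38;2;4;2;10m[48;2;4;2;10m [38;2;4;2;10m[48;2;4;2;10m [38;2;4;2;10m[48;2;4;2;10m [38;2;4;2;10m[48;2;4;2;10m [38;2;4;2;10m[48;2;4;2;10m [38;2;4;2;10m[48;2;4;2;10m [38;2;4;2;10m[48;2;4;2;10m [0m
[38;2;4;2;10m[48;2;4;2;10m [38;2;4;2;10m[48;2;8;2;16m▐[38;2;4;2;10m[48;2;4;2;10m [38;2;4;2;10m[48;2;4;2;10m [38;2;4;2;10m[48;2;4;2;10m [38;2;4;2;10m[48;2;4;2;10m [38;2;4;2;10m[48;2;4;2;10m [38;2;4;2;10m[48;2;4;2;10m [38;2;4;2;10m[48;2;4;2;10m [38;2;4;2;10m[48;2;4;2;10m [0m
[38;2;4;2;10m[48;2;4;2;10m [38;2;4;2;10m[48;2;8;2;17m▐[38;2;4;2;10m[48;2;4;2;10m [38;2;4;2;10m[48;2;4;2;10m [38;2;4;2;10m[48;2;4;2;10m [38;2;4;2;10m[48;2;4;2;10m [38;2;4;2;10m[48;2;4;2;10m [38;2;4;2;10m[48;2;4;2;10m [38;2;4;2;10m[48;2;4;2;10m [38;2;4;2;10m[48;2;4;2;10m [0m
[38;2;4;2;10m[48;2;4;2;10m [38;2;4;2;10m[48;2;9;3;19m▐[38;2;4;2;10m[48;2;4;2;10m [38;2;4;2;10m[48;2;4;2;10m [38;2;4;2;10m[48;2;4;2;10m [38;2;4;2;10m[48;2;4;2;10m [38;2;4;2;10m[48;2;4;2;10m [38;2;4;2;10m[48;2;4;2;10m [38;2;4;2;10m[48;2;4;2;10m [38;2;4;2;10m[48;2;4;2;10m [0m
[38;2;4;2;10m[48;2;4;2;10m [38;2;4;2;10m[48;2;10;3;21m▐[38;2;4;2;10m[48;2;4;2;10m [38;2;4;2;10m[48;2;4;2;10m [38;2;4;2;10m[48;2;4;2;10m [38;2;4;2;10m[48;2;4;2;10m [38;2;4;2;10m[48;2;4;2;10m [38;2;4;2;10m[48;2;4;2;10m [38;2;4;2;10m[48;2;4;2;10m [38;2;4;2;10m[48;2;4;2;10m [0m
[38;2;4;2;10m[48;2;4;2;10m [38;2;4;2;10m[48;2;13;3;25m▐[38;2;4;2;10m[48;2;4;2;10m [38;2;4;2;10m[48;2;4;2;10m [38;2;4;2;10m[48;2;4;2;10m [38;2;4;2;10m[48;2;4;2;10m [38;2;4;2;10m[48;2;4;2;10m [38;2;4;2;10m[48;2;4;2;10m [38;2;4;2;10m[48;2;4;2;10m [38;2;4;2;10m[48;2;4;2;10m [0m
[38;2;4;2;10m[48;2;4;2;11m🬕[38;2;4;2;10m[48;2;17;4;33m▐[38;2;4;2;10m[48;2;4;2;10m [38;2;4;2;10m[48;2;4;2;10m [38;2;4;2;10m[48;2;4;2;10m [38;2;4;2;10m[48;2;4;2;10m [38;2;4;2;10m[48;2;4;2;10m [38;2;4;2;10m[48;2;4;2;10m [38;2;4;2;10m[48;2;4;2;10m [38;2;4;2;10m[48;2;4;2;10m [0m
[38;2;4;2;10m[48;2;11;3;23m🬎[38;2;7;2;14m[48;2;30;7;53m▐[38;2;4;2;10m[48;2;11;3;23m🬎[38;2;4;2;10m[48;2;12;3;23m🬎[38;2;4;2;10m[48;2;11;3;23m🬎[38;2;4;2;10m[48;2;11;3;23m🬎[38;2;4;2;10m[48;2;12;3;23m🬎[38;2;4;2;10m[48;2;11;3;23m🬎[38;2;4;2;10m[48;2;11;3;23m🬎[38;2;4;2;10m[48;2;12;3;23m🬎[0m
[38;2;253;227;40m[48;2;9;3;18m🬎[38;2;254;249;49m[48;2;251;190;25m🬋[38;2;254;249;49m[48;2;251;188;25m🬋[38;2;254;249;49m[48;2;251;189;25m🬋[38;2;254;249;49m[48;2;251;188;25m🬋[38;2;254;249;49m[48;2;251;188;25m🬋[38;2;254;249;49m[48;2;251;189;25m🬋[38;2;254;249;49m[48;2;251;188;25m🬋[38;2;254;249;49m[48;2;251;188;25m🬋[38;2;254;249;49m[48;2;251;189;25m🬋[0m
[38;2;6;2;14m[48;2;4;2;10m▐[38;2;253;219;37m[48;2;51;13;49m🬂[38;2;253;221;38m[48;2;5;2;12m🬂[38;2;253;221;38m[48;2;5;2;12m🬂[38;2;253;221;38m[48;2;5;2;12m🬂[38;2;253;221;38m[48;2;5;2;12m🬂[38;2;253;221;38m[48;2;5;2;13m🬂[38;2;253;221;38m[48;2;5;2;12m🬂[38;2;253;221;38m[48;2;5;2;12m🬂[38;2;253;221;38m[48;2;5;2;13m🬂[0m
[38;2;4;2;10m[48;2;5;2;13m▌[38;2;44;10;77m[48;2;4;2;10m▌[38;2;4;2;10m[48;2;4;2;10m [38;2;4;2;10m[48;2;4;2;10m [38;2;4;2;10m[48;2;4;2;10m [38;2;4;2;10m[48;2;4;2;10m [38;2;4;2;10m[48;2;4;2;10m [38;2;4;2;10m[48;2;4;2;10m [38;2;4;2;10m[48;2;4;2;10m [38;2;4;2;10m[48;2;4;2;10m [0m
</frame>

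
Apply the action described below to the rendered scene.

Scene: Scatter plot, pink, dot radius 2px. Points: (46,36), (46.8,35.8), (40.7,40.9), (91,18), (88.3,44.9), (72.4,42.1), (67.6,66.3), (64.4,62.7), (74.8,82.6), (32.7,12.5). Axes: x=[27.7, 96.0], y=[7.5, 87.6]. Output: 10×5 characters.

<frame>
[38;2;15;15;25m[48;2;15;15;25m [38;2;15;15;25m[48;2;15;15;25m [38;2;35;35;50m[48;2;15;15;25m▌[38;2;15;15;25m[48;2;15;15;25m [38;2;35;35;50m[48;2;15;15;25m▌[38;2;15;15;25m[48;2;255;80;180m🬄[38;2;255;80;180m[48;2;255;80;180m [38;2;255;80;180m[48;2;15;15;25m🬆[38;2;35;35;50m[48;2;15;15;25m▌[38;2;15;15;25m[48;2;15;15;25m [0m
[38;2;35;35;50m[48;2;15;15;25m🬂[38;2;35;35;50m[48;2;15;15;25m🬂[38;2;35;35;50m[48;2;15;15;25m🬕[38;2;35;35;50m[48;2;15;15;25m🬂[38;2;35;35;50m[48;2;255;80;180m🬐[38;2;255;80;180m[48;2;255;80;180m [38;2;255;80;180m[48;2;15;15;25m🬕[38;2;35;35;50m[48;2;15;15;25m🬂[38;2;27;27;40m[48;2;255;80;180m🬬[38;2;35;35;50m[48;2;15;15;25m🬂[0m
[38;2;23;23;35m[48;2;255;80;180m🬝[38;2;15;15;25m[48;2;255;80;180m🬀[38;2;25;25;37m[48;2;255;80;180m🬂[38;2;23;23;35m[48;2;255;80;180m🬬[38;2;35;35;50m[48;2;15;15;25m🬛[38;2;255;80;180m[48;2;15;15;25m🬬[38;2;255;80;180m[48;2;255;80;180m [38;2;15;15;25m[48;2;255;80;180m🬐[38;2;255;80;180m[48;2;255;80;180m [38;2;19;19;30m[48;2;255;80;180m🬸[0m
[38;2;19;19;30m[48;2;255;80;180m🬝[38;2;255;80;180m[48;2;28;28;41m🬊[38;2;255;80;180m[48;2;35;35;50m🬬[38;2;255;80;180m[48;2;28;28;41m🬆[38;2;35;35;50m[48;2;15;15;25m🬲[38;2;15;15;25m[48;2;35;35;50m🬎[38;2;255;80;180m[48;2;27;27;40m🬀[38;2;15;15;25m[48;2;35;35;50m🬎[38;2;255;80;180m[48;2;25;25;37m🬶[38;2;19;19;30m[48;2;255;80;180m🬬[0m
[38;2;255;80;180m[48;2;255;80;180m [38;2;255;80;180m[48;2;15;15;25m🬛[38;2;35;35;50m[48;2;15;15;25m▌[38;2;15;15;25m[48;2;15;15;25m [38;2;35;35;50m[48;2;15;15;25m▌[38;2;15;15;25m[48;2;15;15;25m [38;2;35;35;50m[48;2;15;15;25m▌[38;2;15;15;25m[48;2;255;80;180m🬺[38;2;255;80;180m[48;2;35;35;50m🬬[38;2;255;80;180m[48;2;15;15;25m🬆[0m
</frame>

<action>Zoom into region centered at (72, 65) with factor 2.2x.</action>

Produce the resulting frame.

<frame>
[38;2;15;15;25m[48;2;15;15;25m [38;2;15;15;25m[48;2;15;15;25m [38;2;35;35;50m[48;2;15;15;25m▌[38;2;15;15;25m[48;2;15;15;25m [38;2;255;80;180m[48;2;27;27;40m🬁[38;2;255;80;180m[48;2;15;15;25m🬬[38;2;255;80;180m[48;2;21;21;33m🬆[38;2;15;15;25m[48;2;15;15;25m [38;2;35;35;50m[48;2;15;15;25m▌[38;2;15;15;25m[48;2;15;15;25m [0m
[38;2;35;35;50m[48;2;15;15;25m🬂[38;2;35;35;50m[48;2;15;15;25m🬂[38;2;30;30;43m[48;2;255;80;180m🬎[38;2;255;80;180m[48;2;28;28;41m🬱[38;2;35;35;50m[48;2;15;15;25m🬕[38;2;35;35;50m[48;2;15;15;25m🬂[38;2;35;35;50m[48;2;15;15;25m🬕[38;2;35;35;50m[48;2;15;15;25m🬂[38;2;35;35;50m[48;2;15;15;25m🬕[38;2;35;35;50m[48;2;15;15;25m🬂[0m
[38;2;15;15;25m[48;2;35;35;50m🬰[38;2;15;15;25m[48;2;255;80;180m🬐[38;2;255;80;180m[48;2;255;80;180m [38;2;255;80;180m[48;2;15;15;25m🬝[38;2;255;80;180m[48;2;27;27;40m🬀[38;2;15;15;25m[48;2;35;35;50m🬰[38;2;35;35;50m[48;2;15;15;25m🬛[38;2;15;15;25m[48;2;35;35;50m🬰[38;2;35;35;50m[48;2;15;15;25m🬛[38;2;15;15;25m[48;2;35;35;50m🬰[0m
[38;2;15;15;25m[48;2;35;35;50m🬎[38;2;15;15;25m[48;2;35;35;50m🬎[38;2;255;80;180m[48;2;27;27;40m🬀[38;2;15;15;25m[48;2;35;35;50m🬎[38;2;35;35;50m[48;2;15;15;25m🬲[38;2;15;15;25m[48;2;35;35;50m🬎[38;2;35;35;50m[48;2;15;15;25m🬲[38;2;15;15;25m[48;2;35;35;50m🬎[38;2;35;35;50m[48;2;15;15;25m🬲[38;2;15;15;25m[48;2;35;35;50m🬎[0m
[38;2;15;15;25m[48;2;15;15;25m [38;2;15;15;25m[48;2;15;15;25m [38;2;35;35;50m[48;2;15;15;25m▌[38;2;15;15;25m[48;2;15;15;25m [38;2;35;35;50m[48;2;15;15;25m▌[38;2;15;15;25m[48;2;15;15;25m [38;2;35;35;50m[48;2;15;15;25m▌[38;2;15;15;25m[48;2;15;15;25m [38;2;27;27;40m[48;2;255;80;180m🬝[38;2;15;15;25m[48;2;255;80;180m🬀[0m
</frame>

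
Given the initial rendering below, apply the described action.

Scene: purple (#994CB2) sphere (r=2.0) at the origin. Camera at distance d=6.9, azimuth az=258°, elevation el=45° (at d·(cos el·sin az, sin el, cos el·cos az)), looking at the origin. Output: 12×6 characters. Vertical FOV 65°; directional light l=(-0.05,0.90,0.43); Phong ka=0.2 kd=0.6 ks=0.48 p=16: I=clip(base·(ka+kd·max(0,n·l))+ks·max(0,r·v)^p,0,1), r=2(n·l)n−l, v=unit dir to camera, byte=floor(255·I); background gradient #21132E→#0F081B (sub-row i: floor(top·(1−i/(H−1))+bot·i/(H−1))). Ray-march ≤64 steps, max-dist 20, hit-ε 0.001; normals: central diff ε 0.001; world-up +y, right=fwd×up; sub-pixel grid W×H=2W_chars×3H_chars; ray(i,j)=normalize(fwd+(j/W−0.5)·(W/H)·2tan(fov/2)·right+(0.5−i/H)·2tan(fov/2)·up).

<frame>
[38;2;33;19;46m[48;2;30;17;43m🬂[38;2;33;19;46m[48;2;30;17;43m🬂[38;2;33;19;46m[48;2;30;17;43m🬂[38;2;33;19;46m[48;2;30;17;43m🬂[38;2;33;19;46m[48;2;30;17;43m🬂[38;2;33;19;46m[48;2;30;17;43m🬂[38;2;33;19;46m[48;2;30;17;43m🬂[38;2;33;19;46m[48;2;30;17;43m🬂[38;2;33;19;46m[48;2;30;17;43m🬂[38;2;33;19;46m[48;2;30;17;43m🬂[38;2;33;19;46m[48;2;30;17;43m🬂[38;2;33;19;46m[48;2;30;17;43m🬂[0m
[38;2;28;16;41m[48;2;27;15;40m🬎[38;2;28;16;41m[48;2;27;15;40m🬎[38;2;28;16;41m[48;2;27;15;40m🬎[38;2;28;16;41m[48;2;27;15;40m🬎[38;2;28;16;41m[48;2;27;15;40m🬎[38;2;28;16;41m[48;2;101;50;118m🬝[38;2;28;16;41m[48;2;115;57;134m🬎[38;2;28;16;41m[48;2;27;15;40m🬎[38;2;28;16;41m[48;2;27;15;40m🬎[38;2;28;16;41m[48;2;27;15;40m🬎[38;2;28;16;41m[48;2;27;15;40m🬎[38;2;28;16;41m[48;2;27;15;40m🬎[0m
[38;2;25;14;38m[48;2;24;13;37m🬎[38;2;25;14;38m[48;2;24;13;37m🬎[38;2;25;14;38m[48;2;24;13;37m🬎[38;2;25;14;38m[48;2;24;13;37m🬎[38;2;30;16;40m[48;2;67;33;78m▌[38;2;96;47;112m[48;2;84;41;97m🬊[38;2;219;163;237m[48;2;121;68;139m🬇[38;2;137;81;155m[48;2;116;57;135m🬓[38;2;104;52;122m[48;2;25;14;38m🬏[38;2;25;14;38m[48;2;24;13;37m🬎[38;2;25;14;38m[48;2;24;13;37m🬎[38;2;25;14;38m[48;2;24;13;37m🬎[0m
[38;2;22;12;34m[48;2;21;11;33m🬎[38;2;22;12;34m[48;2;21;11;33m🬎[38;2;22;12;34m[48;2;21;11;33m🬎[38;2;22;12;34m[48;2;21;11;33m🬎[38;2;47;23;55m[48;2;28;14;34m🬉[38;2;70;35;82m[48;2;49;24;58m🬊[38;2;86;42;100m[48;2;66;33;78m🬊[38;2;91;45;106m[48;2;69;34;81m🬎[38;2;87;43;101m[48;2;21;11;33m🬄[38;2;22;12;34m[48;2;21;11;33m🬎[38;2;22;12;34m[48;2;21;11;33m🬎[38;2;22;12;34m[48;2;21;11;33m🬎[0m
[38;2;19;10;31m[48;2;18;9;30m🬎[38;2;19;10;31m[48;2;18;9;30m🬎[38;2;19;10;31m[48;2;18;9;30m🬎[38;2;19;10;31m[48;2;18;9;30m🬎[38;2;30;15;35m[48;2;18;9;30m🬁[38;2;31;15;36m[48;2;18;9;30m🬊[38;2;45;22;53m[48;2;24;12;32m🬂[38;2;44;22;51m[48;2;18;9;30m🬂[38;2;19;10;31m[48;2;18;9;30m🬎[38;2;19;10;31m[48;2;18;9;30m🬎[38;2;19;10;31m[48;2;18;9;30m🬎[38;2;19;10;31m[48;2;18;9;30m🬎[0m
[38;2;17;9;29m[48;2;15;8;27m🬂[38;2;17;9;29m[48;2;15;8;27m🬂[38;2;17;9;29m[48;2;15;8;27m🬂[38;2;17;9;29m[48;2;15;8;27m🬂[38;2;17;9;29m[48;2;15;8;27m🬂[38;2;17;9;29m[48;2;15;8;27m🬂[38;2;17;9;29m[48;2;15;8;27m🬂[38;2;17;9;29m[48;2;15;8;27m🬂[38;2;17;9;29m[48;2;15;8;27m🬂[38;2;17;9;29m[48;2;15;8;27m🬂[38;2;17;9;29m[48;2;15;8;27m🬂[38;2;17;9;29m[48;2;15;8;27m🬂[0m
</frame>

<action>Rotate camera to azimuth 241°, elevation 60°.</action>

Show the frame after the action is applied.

<frame>
[38;2;33;19;46m[48;2;30;17;43m🬂[38;2;33;19;46m[48;2;30;17;43m🬂[38;2;33;19;46m[48;2;30;17;43m🬂[38;2;33;19;46m[48;2;30;17;43m🬂[38;2;33;19;46m[48;2;30;17;43m🬂[38;2;33;19;46m[48;2;30;17;43m🬂[38;2;33;19;46m[48;2;30;17;43m🬂[38;2;33;19;46m[48;2;30;17;43m🬂[38;2;33;19;46m[48;2;30;17;43m🬂[38;2;33;19;46m[48;2;30;17;43m🬂[38;2;33;19;46m[48;2;30;17;43m🬂[38;2;33;19;46m[48;2;30;17;43m🬂[0m
[38;2;28;16;41m[48;2;27;15;40m🬎[38;2;28;16;41m[48;2;27;15;40m🬎[38;2;28;16;41m[48;2;27;15;40m🬎[38;2;28;16;41m[48;2;27;15;40m🬎[38;2;28;16;41m[48;2;27;15;40m🬎[38;2;28;16;41m[48;2;101;50;117m🬝[38;2;28;16;41m[48;2;114;56;132m🬎[38;2;28;16;41m[48;2;27;15;40m🬎[38;2;28;16;41m[48;2;27;15;40m🬎[38;2;28;16;41m[48;2;27;15;40m🬎[38;2;28;16;41m[48;2;27;15;40m🬎[38;2;28;16;41m[48;2;27;15;40m🬎[0m
[38;2;25;14;38m[48;2;24;13;37m🬎[38;2;25;14;38m[48;2;24;13;37m🬎[38;2;25;14;38m[48;2;24;13;37m🬎[38;2;25;14;38m[48;2;24;13;37m🬎[38;2;31;17;42m[48;2;71;35;83m▌[38;2;100;49;117m[48;2;89;44;104m▐[38;2;121;65;139m[48;2;192;136;211m🬕[38;2;134;75;152m[48;2;117;58;136m🬓[38;2;105;52;122m[48;2;25;14;38m🬏[38;2;25;14;38m[48;2;24;13;37m🬎[38;2;25;14;38m[48;2;24;13;37m🬎[38;2;25;14;38m[48;2;24;13;37m🬎[0m
[38;2;22;12;34m[48;2;21;11;33m🬎[38;2;22;12;34m[48;2;21;11;33m🬎[38;2;22;12;34m[48;2;21;11;33m🬎[38;2;22;12;34m[48;2;21;11;33m🬎[38;2;57;28;66m[48;2;30;15;37m🬉[38;2;80;39;93m[48;2;60;29;70m🬊[38;2;95;48;111m[48;2;77;37;89m🬊[38;2;98;48;114m[48;2;77;38;90m🬎[38;2;89;44;104m[48;2;21;11;33m🬄[38;2;22;12;34m[48;2;21;11;33m🬎[38;2;22;12;34m[48;2;21;11;33m🬎[38;2;22;12;34m[48;2;21;11;33m🬎[0m
[38;2;19;10;31m[48;2;18;9;30m🬎[38;2;19;10;31m[48;2;18;9;30m🬎[38;2;19;10;31m[48;2;18;9;30m🬎[38;2;19;10;31m[48;2;18;9;30m🬎[38;2;30;15;35m[48;2;18;9;30m🬁[38;2;44;22;52m[48;2;23;11;32m🬁[38;2;55;27;65m[48;2;24;12;32m🬂[38;2;52;25;60m[48;2;18;9;30m🬂[38;2;19;10;31m[48;2;18;9;30m🬎[38;2;19;10;31m[48;2;18;9;30m🬎[38;2;19;10;31m[48;2;18;9;30m🬎[38;2;19;10;31m[48;2;18;9;30m🬎[0m
[38;2;17;9;29m[48;2;15;8;27m🬂[38;2;17;9;29m[48;2;15;8;27m🬂[38;2;17;9;29m[48;2;15;8;27m🬂[38;2;17;9;29m[48;2;15;8;27m🬂[38;2;17;9;29m[48;2;15;8;27m🬂[38;2;17;9;29m[48;2;15;8;27m🬂[38;2;17;9;29m[48;2;15;8;27m🬂[38;2;17;9;29m[48;2;15;8;27m🬂[38;2;17;9;29m[48;2;15;8;27m🬂[38;2;17;9;29m[48;2;15;8;27m🬂[38;2;17;9;29m[48;2;15;8;27m🬂[38;2;17;9;29m[48;2;15;8;27m🬂[0m
</frame>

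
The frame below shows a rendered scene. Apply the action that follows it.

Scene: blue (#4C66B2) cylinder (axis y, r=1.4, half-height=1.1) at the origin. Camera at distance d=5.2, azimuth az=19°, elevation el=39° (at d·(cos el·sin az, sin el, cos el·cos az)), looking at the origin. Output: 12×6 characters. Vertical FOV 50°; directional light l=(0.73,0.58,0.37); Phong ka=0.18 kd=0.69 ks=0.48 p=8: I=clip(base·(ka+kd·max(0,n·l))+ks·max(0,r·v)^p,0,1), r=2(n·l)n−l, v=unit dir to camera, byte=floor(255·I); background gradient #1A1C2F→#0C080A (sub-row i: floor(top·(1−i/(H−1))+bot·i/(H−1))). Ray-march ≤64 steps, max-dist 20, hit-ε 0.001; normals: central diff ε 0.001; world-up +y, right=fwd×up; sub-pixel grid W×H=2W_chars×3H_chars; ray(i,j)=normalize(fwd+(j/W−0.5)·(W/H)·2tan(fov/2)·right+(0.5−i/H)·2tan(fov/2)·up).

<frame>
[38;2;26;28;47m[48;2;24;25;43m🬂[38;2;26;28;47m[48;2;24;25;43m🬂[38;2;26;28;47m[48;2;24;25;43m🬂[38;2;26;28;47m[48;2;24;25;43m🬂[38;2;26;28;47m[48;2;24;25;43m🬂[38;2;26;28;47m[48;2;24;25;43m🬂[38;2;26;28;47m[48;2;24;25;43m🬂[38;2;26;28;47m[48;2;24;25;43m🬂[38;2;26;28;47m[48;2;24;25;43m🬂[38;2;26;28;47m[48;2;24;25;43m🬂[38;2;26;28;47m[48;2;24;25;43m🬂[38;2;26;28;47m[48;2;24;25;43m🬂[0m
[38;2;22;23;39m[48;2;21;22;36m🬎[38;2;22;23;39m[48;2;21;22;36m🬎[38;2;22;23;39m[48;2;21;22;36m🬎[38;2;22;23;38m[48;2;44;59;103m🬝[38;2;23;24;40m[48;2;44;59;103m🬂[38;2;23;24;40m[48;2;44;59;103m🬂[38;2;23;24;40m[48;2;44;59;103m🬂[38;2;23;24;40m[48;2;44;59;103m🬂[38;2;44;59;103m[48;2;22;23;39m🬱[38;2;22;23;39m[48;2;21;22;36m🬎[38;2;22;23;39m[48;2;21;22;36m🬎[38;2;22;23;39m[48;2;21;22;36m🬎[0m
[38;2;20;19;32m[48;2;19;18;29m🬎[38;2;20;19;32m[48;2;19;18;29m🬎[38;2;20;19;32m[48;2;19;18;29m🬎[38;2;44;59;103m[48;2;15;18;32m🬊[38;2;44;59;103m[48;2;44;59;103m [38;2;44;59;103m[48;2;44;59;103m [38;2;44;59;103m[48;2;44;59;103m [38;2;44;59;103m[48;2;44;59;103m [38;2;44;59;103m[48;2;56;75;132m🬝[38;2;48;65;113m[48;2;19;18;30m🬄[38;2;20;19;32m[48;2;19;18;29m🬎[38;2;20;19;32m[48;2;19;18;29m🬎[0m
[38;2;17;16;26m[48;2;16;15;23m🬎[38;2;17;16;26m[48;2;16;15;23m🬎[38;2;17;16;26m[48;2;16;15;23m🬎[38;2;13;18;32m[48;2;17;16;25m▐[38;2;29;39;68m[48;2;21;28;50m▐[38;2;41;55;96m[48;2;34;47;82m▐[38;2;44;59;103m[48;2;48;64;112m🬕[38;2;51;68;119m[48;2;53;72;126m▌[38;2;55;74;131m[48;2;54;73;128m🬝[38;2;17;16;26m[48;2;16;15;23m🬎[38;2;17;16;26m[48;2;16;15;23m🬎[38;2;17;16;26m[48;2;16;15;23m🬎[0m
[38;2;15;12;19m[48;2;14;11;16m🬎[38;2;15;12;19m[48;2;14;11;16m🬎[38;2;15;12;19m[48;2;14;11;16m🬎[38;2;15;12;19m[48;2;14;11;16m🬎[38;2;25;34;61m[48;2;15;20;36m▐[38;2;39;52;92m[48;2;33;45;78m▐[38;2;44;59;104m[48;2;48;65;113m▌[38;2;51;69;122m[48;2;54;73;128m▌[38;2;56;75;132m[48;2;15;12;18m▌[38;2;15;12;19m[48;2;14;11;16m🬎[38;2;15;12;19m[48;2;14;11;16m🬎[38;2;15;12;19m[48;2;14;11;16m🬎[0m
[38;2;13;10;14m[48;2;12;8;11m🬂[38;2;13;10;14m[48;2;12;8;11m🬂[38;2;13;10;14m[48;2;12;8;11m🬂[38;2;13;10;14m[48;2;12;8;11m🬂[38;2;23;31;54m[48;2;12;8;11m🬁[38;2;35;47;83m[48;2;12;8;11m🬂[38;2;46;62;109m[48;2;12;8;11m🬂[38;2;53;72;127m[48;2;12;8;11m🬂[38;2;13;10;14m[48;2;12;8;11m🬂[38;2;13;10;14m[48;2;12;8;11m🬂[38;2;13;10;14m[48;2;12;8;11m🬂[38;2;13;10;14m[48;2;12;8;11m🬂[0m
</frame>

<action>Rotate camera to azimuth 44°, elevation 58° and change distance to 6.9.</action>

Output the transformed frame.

<frame>
[38;2;26;28;47m[48;2;24;25;43m🬂[38;2;26;28;47m[48;2;24;25;43m🬂[38;2;26;28;47m[48;2;24;25;43m🬂[38;2;26;28;47m[48;2;24;25;43m🬂[38;2;26;28;47m[48;2;24;25;43m🬂[38;2;26;28;47m[48;2;24;25;43m🬂[38;2;26;28;47m[48;2;24;25;43m🬂[38;2;26;28;47m[48;2;24;25;43m🬂[38;2;26;28;47m[48;2;24;25;43m🬂[38;2;26;28;47m[48;2;24;25;43m🬂[38;2;26;28;47m[48;2;24;25;43m🬂[38;2;26;28;47m[48;2;24;25;43m🬂[0m
[38;2;22;23;39m[48;2;21;22;36m🬎[38;2;22;23;39m[48;2;21;22;36m🬎[38;2;22;23;39m[48;2;21;22;36m🬎[38;2;22;23;39m[48;2;21;22;36m🬎[38;2;22;23;38m[48;2;44;59;103m🬝[38;2;22;23;39m[48;2;44;59;103m🬆[38;2;23;24;40m[48;2;44;59;103m🬂[38;2;22;23;39m[48;2;44;59;103m🬎[38;2;22;23;39m[48;2;21;22;36m🬎[38;2;22;23;39m[48;2;21;22;36m🬎[38;2;22;23;39m[48;2;21;22;36m🬎[38;2;22;23;39m[48;2;21;22;36m🬎[0m
[38;2;20;19;32m[48;2;19;18;29m🬎[38;2;20;19;32m[48;2;19;18;29m🬎[38;2;20;19;32m[48;2;19;18;29m🬎[38;2;20;19;32m[48;2;19;18;29m🬎[38;2;44;59;103m[48;2;44;59;103m [38;2;44;59;103m[48;2;44;59;103m [38;2;44;59;103m[48;2;44;59;103m [38;2;44;59;103m[48;2;44;59;103m [38;2;44;59;103m[48;2;20;19;31m▌[38;2;20;19;32m[48;2;19;18;29m🬎[38;2;20;19;32m[48;2;19;18;29m🬎[38;2;20;19;32m[48;2;19;18;29m🬎[0m
[38;2;17;16;26m[48;2;16;15;23m🬎[38;2;17;16;26m[48;2;16;15;23m🬎[38;2;17;16;26m[48;2;16;15;23m🬎[38;2;17;16;26m[48;2;16;15;23m🬎[38;2;41;56;97m[48;2;16;15;24m🬨[38;2;44;59;103m[48;2;45;60;106m🬬[38;2;44;59;103m[48;2;44;59;103m [38;2;44;59;103m[48;2;54;73;128m🬎[38;2;44;59;103m[48;2;16;15;24m🬀[38;2;17;16;26m[48;2;16;15;23m🬎[38;2;17;16;26m[48;2;16;15;23m🬎[38;2;17;16;26m[48;2;16;15;23m🬎[0m
[38;2;15;12;19m[48;2;14;11;16m🬎[38;2;15;12;19m[48;2;14;11;16m🬎[38;2;15;12;19m[48;2;14;11;16m🬎[38;2;15;12;19m[48;2;14;11;16m🬎[38;2;28;38;67m[48;2;14;11;17m🬁[38;2;45;61;107m[48;2;14;11;16m🬎[38;2;55;73;129m[48;2;14;11;16m🬎[38;2;53;72;126m[48;2;14;11;16m🬆[38;2;15;12;19m[48;2;14;11;16m🬎[38;2;15;12;19m[48;2;14;11;16m🬎[38;2;15;12;19m[48;2;14;11;16m🬎[38;2;15;12;19m[48;2;14;11;16m🬎[0m
[38;2;13;10;14m[48;2;12;8;11m🬂[38;2;13;10;14m[48;2;12;8;11m🬂[38;2;13;10;14m[48;2;12;8;11m🬂[38;2;13;10;14m[48;2;12;8;11m🬂[38;2;13;10;14m[48;2;12;8;11m🬂[38;2;13;10;14m[48;2;12;8;11m🬂[38;2;13;10;14m[48;2;12;8;11m🬂[38;2;13;10;14m[48;2;12;8;11m🬂[38;2;13;10;14m[48;2;12;8;11m🬂[38;2;13;10;14m[48;2;12;8;11m🬂[38;2;13;10;14m[48;2;12;8;11m🬂[38;2;13;10;14m[48;2;12;8;11m🬂[0m
</frame>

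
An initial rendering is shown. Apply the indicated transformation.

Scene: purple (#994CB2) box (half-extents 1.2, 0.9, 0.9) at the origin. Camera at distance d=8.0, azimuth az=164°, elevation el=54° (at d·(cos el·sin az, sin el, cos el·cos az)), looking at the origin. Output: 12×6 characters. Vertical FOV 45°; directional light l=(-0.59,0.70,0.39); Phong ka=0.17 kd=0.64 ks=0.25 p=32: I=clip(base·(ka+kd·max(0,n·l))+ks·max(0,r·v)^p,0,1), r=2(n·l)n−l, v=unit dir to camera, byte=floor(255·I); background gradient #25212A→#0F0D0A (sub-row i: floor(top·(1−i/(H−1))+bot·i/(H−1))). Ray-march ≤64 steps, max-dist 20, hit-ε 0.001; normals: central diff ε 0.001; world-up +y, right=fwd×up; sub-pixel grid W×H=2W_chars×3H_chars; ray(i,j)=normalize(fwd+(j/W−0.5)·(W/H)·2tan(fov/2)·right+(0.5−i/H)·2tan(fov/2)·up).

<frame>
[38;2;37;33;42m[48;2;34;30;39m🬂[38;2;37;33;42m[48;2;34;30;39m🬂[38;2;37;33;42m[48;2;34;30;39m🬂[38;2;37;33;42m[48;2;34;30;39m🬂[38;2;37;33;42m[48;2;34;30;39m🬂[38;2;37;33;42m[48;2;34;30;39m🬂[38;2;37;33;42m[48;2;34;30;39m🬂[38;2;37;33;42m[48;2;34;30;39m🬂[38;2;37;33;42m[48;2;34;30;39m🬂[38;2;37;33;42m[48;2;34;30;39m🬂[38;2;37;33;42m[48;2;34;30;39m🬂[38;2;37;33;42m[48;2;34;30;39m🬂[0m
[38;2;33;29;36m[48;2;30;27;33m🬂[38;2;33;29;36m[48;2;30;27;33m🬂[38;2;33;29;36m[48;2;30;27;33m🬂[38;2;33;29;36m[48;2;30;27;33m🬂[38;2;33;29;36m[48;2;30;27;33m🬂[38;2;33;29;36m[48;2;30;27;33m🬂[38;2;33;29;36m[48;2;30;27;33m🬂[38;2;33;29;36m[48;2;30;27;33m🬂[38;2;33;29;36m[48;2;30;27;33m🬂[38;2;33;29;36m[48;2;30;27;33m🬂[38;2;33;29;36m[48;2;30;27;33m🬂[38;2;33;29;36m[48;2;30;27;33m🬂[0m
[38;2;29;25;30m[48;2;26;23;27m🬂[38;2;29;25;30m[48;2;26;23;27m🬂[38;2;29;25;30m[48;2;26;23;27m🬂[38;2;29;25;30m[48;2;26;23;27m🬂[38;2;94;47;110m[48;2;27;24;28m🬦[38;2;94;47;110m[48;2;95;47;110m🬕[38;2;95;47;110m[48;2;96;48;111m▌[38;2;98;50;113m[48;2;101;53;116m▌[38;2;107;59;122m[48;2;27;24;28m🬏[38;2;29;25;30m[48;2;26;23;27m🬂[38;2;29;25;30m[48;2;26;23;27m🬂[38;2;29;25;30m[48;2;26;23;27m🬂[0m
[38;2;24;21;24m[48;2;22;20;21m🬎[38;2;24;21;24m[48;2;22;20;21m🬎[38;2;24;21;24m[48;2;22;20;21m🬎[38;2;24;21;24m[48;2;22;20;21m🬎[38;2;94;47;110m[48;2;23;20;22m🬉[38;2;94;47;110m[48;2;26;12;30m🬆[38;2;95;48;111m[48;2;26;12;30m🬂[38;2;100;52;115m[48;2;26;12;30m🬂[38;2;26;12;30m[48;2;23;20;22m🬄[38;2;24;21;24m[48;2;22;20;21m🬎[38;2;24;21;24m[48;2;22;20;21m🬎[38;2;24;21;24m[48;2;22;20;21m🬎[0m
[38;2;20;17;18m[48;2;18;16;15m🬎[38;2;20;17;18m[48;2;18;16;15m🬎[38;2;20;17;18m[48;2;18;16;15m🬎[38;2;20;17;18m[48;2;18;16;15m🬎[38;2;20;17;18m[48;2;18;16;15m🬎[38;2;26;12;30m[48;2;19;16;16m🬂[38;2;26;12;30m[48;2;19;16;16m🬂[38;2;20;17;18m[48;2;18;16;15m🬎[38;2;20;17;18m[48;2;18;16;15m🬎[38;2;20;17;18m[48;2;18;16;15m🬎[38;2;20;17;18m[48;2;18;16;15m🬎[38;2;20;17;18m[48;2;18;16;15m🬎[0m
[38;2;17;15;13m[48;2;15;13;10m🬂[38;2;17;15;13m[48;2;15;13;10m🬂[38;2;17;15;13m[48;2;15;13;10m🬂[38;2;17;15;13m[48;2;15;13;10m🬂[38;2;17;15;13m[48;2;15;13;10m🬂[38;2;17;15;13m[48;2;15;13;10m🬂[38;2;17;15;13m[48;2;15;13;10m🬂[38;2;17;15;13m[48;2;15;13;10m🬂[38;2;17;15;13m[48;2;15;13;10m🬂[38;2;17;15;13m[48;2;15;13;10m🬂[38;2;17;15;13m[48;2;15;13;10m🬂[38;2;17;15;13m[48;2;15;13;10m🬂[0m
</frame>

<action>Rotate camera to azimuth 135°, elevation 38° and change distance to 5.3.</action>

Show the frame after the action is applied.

<frame>
[38;2;37;33;42m[48;2;34;30;39m🬂[38;2;37;33;42m[48;2;34;30;39m🬂[38;2;37;33;42m[48;2;34;30;39m🬂[38;2;37;33;42m[48;2;34;30;39m🬂[38;2;37;33;42m[48;2;34;30;39m🬂[38;2;37;33;42m[48;2;34;30;39m🬂[38;2;37;33;42m[48;2;34;30;39m🬂[38;2;37;33;42m[48;2;34;30;39m🬂[38;2;37;33;42m[48;2;34;30;39m🬂[38;2;37;33;42m[48;2;34;30;39m🬂[38;2;37;33;42m[48;2;34;30;39m🬂[38;2;37;33;42m[48;2;34;30;39m🬂[0m
[38;2;33;29;36m[48;2;30;27;33m🬂[38;2;33;29;36m[48;2;30;27;33m🬂[38;2;33;29;36m[48;2;30;27;33m🬂[38;2;33;29;36m[48;2;30;27;33m🬂[38;2;32;28;35m[48;2;100;50;116m🬎[38;2;32;28;35m[48;2;99;51;114m🬆[38;2;33;29;36m[48;2;101;54;117m🬂[38;2;33;29;36m[48;2;103;55;118m🬂[38;2;32;28;35m[48;2;105;57;120m🬎[38;2;33;29;36m[48;2;30;27;33m🬂[38;2;33;29;36m[48;2;30;27;33m🬂[38;2;33;29;36m[48;2;30;27;33m🬂[0m
[38;2;29;25;30m[48;2;26;23;27m🬂[38;2;29;25;30m[48;2;26;23;27m🬂[38;2;29;25;30m[48;2;26;23;27m🬂[38;2;26;12;30m[48;2;96;48;111m🬱[38;2;98;51;114m[48;2;102;54;117m🬕[38;2;103;55;118m[48;2;109;62;125m🬆[38;2;109;62;125m[48;2;119;71;134m🬆[38;2;117;70;133m[48;2;26;12;30m🬝[38;2;111;63;126m[48;2;26;12;30m🬂[38;2;26;12;30m[48;2;27;24;28m▌[38;2;29;25;30m[48;2;26;23;27m🬂[38;2;29;25;30m[48;2;26;23;27m🬂[0m
[38;2;24;21;24m[48;2;22;20;21m🬎[38;2;24;21;24m[48;2;22;20;21m🬎[38;2;24;21;24m[48;2;22;20;21m🬎[38;2;26;12;30m[48;2;22;20;21m🬬[38;2;26;12;30m[48;2;106;58;121m🬺[38;2;26;12;30m[48;2;117;69;132m🬱[38;2;124;77;140m[48;2;26;12;30m🬀[38;2;26;12;30m[48;2;26;12;30m [38;2;26;12;30m[48;2;26;12;30m [38;2;24;21;24m[48;2;22;20;21m🬎[38;2;24;21;24m[48;2;22;20;21m🬎[38;2;24;21;24m[48;2;22;20;21m🬎[0m
[38;2;20;17;18m[48;2;18;16;15m🬎[38;2;20;17;18m[48;2;18;16;15m🬎[38;2;20;17;18m[48;2;18;16;15m🬎[38;2;26;12;30m[48;2;19;16;16m🬁[38;2;26;12;30m[48;2;18;16;15m🬬[38;2;26;12;30m[48;2;26;12;30m [38;2;26;12;30m[48;2;26;12;30m [38;2;26;12;30m[48;2;18;16;15m🬎[38;2;26;12;30m[48;2;19;16;16m🬀[38;2;20;17;18m[48;2;18;16;15m🬎[38;2;20;17;18m[48;2;18;16;15m🬎[38;2;20;17;18m[48;2;18;16;15m🬎[0m
[38;2;17;15;13m[48;2;15;13;10m🬂[38;2;17;15;13m[48;2;15;13;10m🬂[38;2;17;15;13m[48;2;15;13;10m🬂[38;2;17;15;13m[48;2;15;13;10m🬂[38;2;17;15;13m[48;2;15;13;10m🬂[38;2;26;12;30m[48;2;15;13;10m🬊[38;2;26;12;30m[48;2;15;13;11m🬀[38;2;17;15;13m[48;2;15;13;10m🬂[38;2;17;15;13m[48;2;15;13;10m🬂[38;2;17;15;13m[48;2;15;13;10m🬂[38;2;17;15;13m[48;2;15;13;10m🬂[38;2;17;15;13m[48;2;15;13;10m🬂[0m
</frame>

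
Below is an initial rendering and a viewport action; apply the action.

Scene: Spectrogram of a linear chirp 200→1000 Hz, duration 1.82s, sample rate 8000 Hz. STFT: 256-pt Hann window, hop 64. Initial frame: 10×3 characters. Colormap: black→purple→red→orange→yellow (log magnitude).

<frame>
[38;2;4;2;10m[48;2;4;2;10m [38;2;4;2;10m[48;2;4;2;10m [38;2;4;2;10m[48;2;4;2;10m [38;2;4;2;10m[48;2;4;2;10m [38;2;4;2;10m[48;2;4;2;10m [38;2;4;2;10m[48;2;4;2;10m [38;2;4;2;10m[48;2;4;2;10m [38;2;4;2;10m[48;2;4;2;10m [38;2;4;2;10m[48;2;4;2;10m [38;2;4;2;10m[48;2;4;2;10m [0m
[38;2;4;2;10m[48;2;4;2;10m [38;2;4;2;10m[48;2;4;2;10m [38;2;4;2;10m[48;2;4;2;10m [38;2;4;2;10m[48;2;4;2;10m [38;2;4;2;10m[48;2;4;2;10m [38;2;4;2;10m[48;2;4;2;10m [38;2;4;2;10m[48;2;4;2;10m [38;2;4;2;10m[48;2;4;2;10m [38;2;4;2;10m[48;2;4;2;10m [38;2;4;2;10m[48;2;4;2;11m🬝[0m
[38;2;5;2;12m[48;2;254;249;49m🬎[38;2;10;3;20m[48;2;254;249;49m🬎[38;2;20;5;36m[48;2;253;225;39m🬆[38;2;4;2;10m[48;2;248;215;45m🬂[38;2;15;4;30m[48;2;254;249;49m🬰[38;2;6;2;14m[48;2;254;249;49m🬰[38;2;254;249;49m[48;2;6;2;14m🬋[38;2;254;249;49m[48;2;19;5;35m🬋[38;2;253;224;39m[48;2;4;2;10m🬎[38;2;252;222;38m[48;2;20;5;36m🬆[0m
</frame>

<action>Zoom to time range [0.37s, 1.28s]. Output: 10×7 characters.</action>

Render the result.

<frame>
[38;2;4;2;10m[48;2;4;2;10m [38;2;4;2;10m[48;2;4;2;10m [38;2;4;2;10m[48;2;4;2;10m [38;2;4;2;10m[48;2;4;2;10m [38;2;4;2;10m[48;2;4;2;10m [38;2;4;2;10m[48;2;4;2;10m [38;2;4;2;10m[48;2;4;2;10m [38;2;4;2;10m[48;2;4;2;10m [38;2;4;2;10m[48;2;4;2;10m [38;2;4;2;10m[48;2;4;2;10m [0m
[38;2;4;2;10m[48;2;4;2;10m [38;2;4;2;10m[48;2;4;2;10m [38;2;4;2;10m[48;2;4;2;10m [38;2;4;2;10m[48;2;4;2;10m [38;2;4;2;10m[48;2;4;2;10m [38;2;4;2;10m[48;2;4;2;10m [38;2;4;2;10m[48;2;4;2;10m [38;2;4;2;10m[48;2;4;2;10m [38;2;4;2;10m[48;2;4;2;10m [38;2;4;2;10m[48;2;4;2;10m [0m
[38;2;4;2;10m[48;2;4;2;10m [38;2;4;2;10m[48;2;4;2;10m [38;2;4;2;10m[48;2;4;2;10m [38;2;4;2;10m[48;2;4;2;10m [38;2;4;2;10m[48;2;4;2;10m [38;2;4;2;10m[48;2;4;2;10m [38;2;4;2;10m[48;2;4;2;10m [38;2;4;2;10m[48;2;4;2;10m [38;2;4;2;10m[48;2;4;2;10m [38;2;4;2;10m[48;2;4;2;10m [0m
[38;2;4;2;10m[48;2;4;2;10m [38;2;4;2;10m[48;2;4;2;10m [38;2;4;2;10m[48;2;4;2;10m [38;2;4;2;10m[48;2;4;2;10m [38;2;4;2;10m[48;2;4;2;10m [38;2;4;2;10m[48;2;4;2;10m [38;2;4;2;10m[48;2;4;2;10m [38;2;4;2;10m[48;2;4;2;10m [38;2;4;2;10m[48;2;4;2;10m [38;2;4;2;10m[48;2;4;2;10m [0m
[38;2;4;2;10m[48;2;4;2;10m [38;2;4;2;10m[48;2;4;2;10m [38;2;4;2;10m[48;2;4;2;10m [38;2;4;2;10m[48;2;4;2;10m [38;2;4;2;10m[48;2;4;2;10m [38;2;4;2;10m[48;2;4;2;10m [38;2;4;2;10m[48;2;4;2;10m [38;2;4;2;10m[48;2;4;2;10m [38;2;4;2;10m[48;2;4;2;10m [38;2;4;2;10m[48;2;4;2;10m [0m
[38;2;4;2;10m[48;2;6;2;14m🬎[38;2;4;2;10m[48;2;9;3;18m🬎[38;2;4;2;10m[48;2;16;4;30m🬎[38;2;8;2;17m[48;2;50;11;87m🬝[38;2;31;8;25m[48;2;250;155;11m🬝[38;2;5;2;12m[48;2;253;236;44m🬎[38;2;6;2;15m[48;2;254;248;49m🬎[38;2;11;3;22m[48;2;254;248;49m🬎[38;2;21;5;38m[48;2;254;248;49m🬎[38;2;62;16;35m[48;2;253;227;40m🬆[0m
[38;2;253;238;45m[48;2;6;2;14m🬎[38;2;240;186;50m[48;2;6;2;13m🬎[38;2;254;248;49m[48;2;21;5;38m🬂[38;2;254;249;49m[48;2;11;3;22m🬂[38;2;254;248;49m[48;2;7;2;16m🬂[38;2;254;242;46m[48;2;5;2;12m🬂[38;2;209;104;48m[48;2;4;2;11m🬂[38;2;52;12;89m[48;2;8;2;17m🬀[38;2;17;4;32m[48;2;4;2;10m🬂[38;2;8;3;18m[48;2;4;2;10m🬂[0m
</frame>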